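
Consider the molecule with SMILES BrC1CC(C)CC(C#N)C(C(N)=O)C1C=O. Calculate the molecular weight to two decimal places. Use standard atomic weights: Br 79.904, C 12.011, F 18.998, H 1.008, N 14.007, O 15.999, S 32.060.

First, the molecular formula is C11H15BrN2O2 (counting implicit H from valence).
  Br: 1 × 79.904 = 79.904
  C: 11 × 12.011 = 132.121
  H: 15 × 1.008 = 15.120
  N: 2 × 14.007 = 28.014
  O: 2 × 15.999 = 31.998
Sum: 1×79.904 + 11×12.011 + 15×1.008 + 2×14.007 + 2×15.999 = 287.157 → 287.16 g/mol.

287.16 g/mol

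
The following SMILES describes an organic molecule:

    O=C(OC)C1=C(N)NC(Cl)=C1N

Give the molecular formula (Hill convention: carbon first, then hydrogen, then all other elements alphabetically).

Walk through each heavy atom and fill implicit hydrogens from standard valence (C 4, N 3, O 2, S 2, halogen 1):
  atom 1: O, bond orders sum to 2 (valence 2) → 0 H
  atom 2: C, bond orders sum to 4 (valence 4) → 0 H
  atom 3: O, bond orders sum to 2 (valence 2) → 0 H
  atom 4: C, bond orders sum to 1 (valence 4) → 3 H
  atom 5: C, bond orders sum to 4 (valence 4) → 0 H
  atom 6: C, bond orders sum to 4 (valence 4) → 0 H
  atom 7: N, bond orders sum to 1 (valence 3) → 2 H
  atom 8: N, bond orders sum to 2 (valence 3) → 1 H
  atom 9: C, bond orders sum to 4 (valence 4) → 0 H
  atom 10: Cl (halogen, monovalent) → 0 H
  atom 11: C, bond orders sum to 4 (valence 4) → 0 H
  atom 12: N, bond orders sum to 1 (valence 3) → 2 H
Totals → C:6, H:8, Cl:1, N:3, O:2.
In Hill order: C6H8ClN3O2.

C6H8ClN3O2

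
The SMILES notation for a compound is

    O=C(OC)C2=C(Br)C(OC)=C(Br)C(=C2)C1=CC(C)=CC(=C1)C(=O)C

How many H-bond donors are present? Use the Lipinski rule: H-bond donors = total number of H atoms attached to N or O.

Donors: find every N or O and count the H atoms it carries.
  atom 1 (O): bond orders sum to 2 → 0 H
  atom 3 (O): bond orders sum to 2 → 0 H
  atom 9 (O): bond orders sum to 2 → 0 H
  atom 23 (O): bond orders sum to 2 → 0 H
Lipinski HBD = 0.

0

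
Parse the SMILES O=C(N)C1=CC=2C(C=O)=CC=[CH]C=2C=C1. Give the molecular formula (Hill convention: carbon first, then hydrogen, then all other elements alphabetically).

Walk through each heavy atom and fill implicit hydrogens from standard valence (C 4, N 3, O 2, S 2, halogen 1):
  atom 1: O, bond orders sum to 2 (valence 2) → 0 H
  atom 2: C, bond orders sum to 4 (valence 4) → 0 H
  atom 3: N, bond orders sum to 1 (valence 3) → 2 H
  atom 4: C, bond orders sum to 4 (valence 4) → 0 H
  atom 5: C, bond orders sum to 3 (valence 4) → 1 H
  atom 6: C, bond orders sum to 4 (valence 4) → 0 H
  atom 7: C, bond orders sum to 4 (valence 4) → 0 H
  atom 8: C, bond orders sum to 3 (valence 4) → 1 H
  atom 9: O, bond orders sum to 2 (valence 2) → 0 H
  atom 10: C, bond orders sum to 3 (valence 4) → 1 H
  atom 11: C, bond orders sum to 3 (valence 4) → 1 H
  atom 12: C with explicit H count 1
  atom 13: C, bond orders sum to 4 (valence 4) → 0 H
  atom 14: C, bond orders sum to 3 (valence 4) → 1 H
  atom 15: C, bond orders sum to 3 (valence 4) → 1 H
Totals → C:12, H:9, N:1, O:2.
In Hill order: C12H9NO2.

C12H9NO2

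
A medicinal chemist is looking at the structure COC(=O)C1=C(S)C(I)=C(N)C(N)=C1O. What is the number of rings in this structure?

1

In SMILES, each pair of matching ring-closure digits denotes one ring-closing bond; the number of such bonds equals the number of independent rings.
Ring-closure bonds here: 1.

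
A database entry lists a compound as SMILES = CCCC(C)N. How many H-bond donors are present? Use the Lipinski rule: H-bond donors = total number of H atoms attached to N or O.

2

Donors: find every N or O and count the H atoms it carries.
  atom 6 (N): bond orders sum to 1 → 2 H
Lipinski HBD = 2.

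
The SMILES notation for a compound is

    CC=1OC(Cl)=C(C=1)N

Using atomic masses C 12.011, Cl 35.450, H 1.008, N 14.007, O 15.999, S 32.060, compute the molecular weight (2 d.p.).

131.56 g/mol

First, the molecular formula is C5H6ClNO (counting implicit H from valence).
  C: 5 × 12.011 = 60.055
  Cl: 1 × 35.450 = 35.450
  H: 6 × 1.008 = 6.048
  N: 1 × 14.007 = 14.007
  O: 1 × 15.999 = 15.999
Sum: 5×12.011 + 1×35.450 + 6×1.008 + 1×14.007 + 1×15.999 = 131.559 → 131.56 g/mol.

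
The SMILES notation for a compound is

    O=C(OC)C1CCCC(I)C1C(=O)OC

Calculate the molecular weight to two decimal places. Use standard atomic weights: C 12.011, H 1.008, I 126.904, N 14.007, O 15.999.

First, the molecular formula is C10H15IO4 (counting implicit H from valence).
  C: 10 × 12.011 = 120.110
  H: 15 × 1.008 = 15.120
  I: 1 × 126.904 = 126.904
  O: 4 × 15.999 = 63.996
Sum: 10×12.011 + 15×1.008 + 1×126.904 + 4×15.999 = 326.130 → 326.13 g/mol.

326.13 g/mol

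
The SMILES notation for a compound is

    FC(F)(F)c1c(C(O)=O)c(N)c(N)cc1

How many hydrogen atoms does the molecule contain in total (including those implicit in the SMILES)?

Walk through each heavy atom and fill implicit hydrogens from standard valence (C 4, N 3, O 2, S 2, halogen 1); for lowercase aromatic atoms, an aromatic c carries 1 H when it has two neighbours and 0 H with three, and aromatic n carries 0 H:
  atom 1: F (halogen, monovalent) → 0 H
  atom 2: C, bond orders sum to 4 (valence 4) → 0 H
  atom 3: F (halogen, monovalent) → 0 H
  atom 4: F (halogen, monovalent) → 0 H
  atom 5: aromatic c, 3 neighbours → 0 H
  atom 6: aromatic c, 3 neighbours → 0 H
  atom 7: C, bond orders sum to 4 (valence 4) → 0 H
  atom 8: O, bond orders sum to 1 (valence 2) → 1 H
  atom 9: O, bond orders sum to 2 (valence 2) → 0 H
  atom 10: aromatic c, 3 neighbours → 0 H
  atom 11: N, bond orders sum to 1 (valence 3) → 2 H
  atom 12: aromatic c, 3 neighbours → 0 H
  atom 13: N, bond orders sum to 1 (valence 3) → 2 H
  atom 14: aromatic c, 2 neighbours → 1 H
  atom 15: aromatic c, 2 neighbours → 1 H
Total hydrogens: 7.

7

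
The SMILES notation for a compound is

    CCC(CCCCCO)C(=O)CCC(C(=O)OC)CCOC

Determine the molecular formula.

Walk through each heavy atom and fill implicit hydrogens from standard valence (C 4, N 3, O 2, S 2, halogen 1):
  atom 1: C, bond orders sum to 1 (valence 4) → 3 H
  atom 2: C, bond orders sum to 2 (valence 4) → 2 H
  atom 3: C, bond orders sum to 3 (valence 4) → 1 H
  atom 4: C, bond orders sum to 2 (valence 4) → 2 H
  atom 5: C, bond orders sum to 2 (valence 4) → 2 H
  atom 6: C, bond orders sum to 2 (valence 4) → 2 H
  atom 7: C, bond orders sum to 2 (valence 4) → 2 H
  atom 8: C, bond orders sum to 2 (valence 4) → 2 H
  atom 9: O, bond orders sum to 1 (valence 2) → 1 H
  atom 10: C, bond orders sum to 4 (valence 4) → 0 H
  atom 11: O, bond orders sum to 2 (valence 2) → 0 H
  atom 12: C, bond orders sum to 2 (valence 4) → 2 H
  atom 13: C, bond orders sum to 2 (valence 4) → 2 H
  atom 14: C, bond orders sum to 3 (valence 4) → 1 H
  atom 15: C, bond orders sum to 4 (valence 4) → 0 H
  atom 16: O, bond orders sum to 2 (valence 2) → 0 H
  atom 17: O, bond orders sum to 2 (valence 2) → 0 H
  atom 18: C, bond orders sum to 1 (valence 4) → 3 H
  atom 19: C, bond orders sum to 2 (valence 4) → 2 H
  atom 20: C, bond orders sum to 2 (valence 4) → 2 H
  atom 21: O, bond orders sum to 2 (valence 2) → 0 H
  atom 22: C, bond orders sum to 1 (valence 4) → 3 H
Totals → C:17, H:32, O:5.

C17H32O5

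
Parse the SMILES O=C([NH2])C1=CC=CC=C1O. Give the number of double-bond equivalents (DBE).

Degree of unsaturation = (number of rings) + (number of π bonds).
Ring closures in the SMILES: 1.
π bonds: 4 double bonds (each 1 DoU) → 4 DoU from unsaturation.
Total DoU = 1 + 4 = 5.

5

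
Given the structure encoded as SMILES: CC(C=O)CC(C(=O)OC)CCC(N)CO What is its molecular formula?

C11H21NO4

Walk through each heavy atom and fill implicit hydrogens from standard valence (C 4, N 3, O 2, S 2, halogen 1):
  atom 1: C, bond orders sum to 1 (valence 4) → 3 H
  atom 2: C, bond orders sum to 3 (valence 4) → 1 H
  atom 3: C, bond orders sum to 3 (valence 4) → 1 H
  atom 4: O, bond orders sum to 2 (valence 2) → 0 H
  atom 5: C, bond orders sum to 2 (valence 4) → 2 H
  atom 6: C, bond orders sum to 3 (valence 4) → 1 H
  atom 7: C, bond orders sum to 4 (valence 4) → 0 H
  atom 8: O, bond orders sum to 2 (valence 2) → 0 H
  atom 9: O, bond orders sum to 2 (valence 2) → 0 H
  atom 10: C, bond orders sum to 1 (valence 4) → 3 H
  atom 11: C, bond orders sum to 2 (valence 4) → 2 H
  atom 12: C, bond orders sum to 2 (valence 4) → 2 H
  atom 13: C, bond orders sum to 3 (valence 4) → 1 H
  atom 14: N, bond orders sum to 1 (valence 3) → 2 H
  atom 15: C, bond orders sum to 2 (valence 4) → 2 H
  atom 16: O, bond orders sum to 1 (valence 2) → 1 H
Totals → C:11, H:21, N:1, O:4.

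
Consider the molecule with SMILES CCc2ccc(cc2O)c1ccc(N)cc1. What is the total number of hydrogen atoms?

Walk through each heavy atom and fill implicit hydrogens from standard valence (C 4, N 3, O 2, S 2, halogen 1); for lowercase aromatic atoms, an aromatic c carries 1 H when it has two neighbours and 0 H with three, and aromatic n carries 0 H:
  atom 1: C, bond orders sum to 1 (valence 4) → 3 H
  atom 2: C, bond orders sum to 2 (valence 4) → 2 H
  atom 3: aromatic c, 3 neighbours → 0 H
  atom 4: aromatic c, 2 neighbours → 1 H
  atom 5: aromatic c, 2 neighbours → 1 H
  atom 6: aromatic c, 3 neighbours → 0 H
  atom 7: aromatic c, 2 neighbours → 1 H
  atom 8: aromatic c, 3 neighbours → 0 H
  atom 9: O, bond orders sum to 1 (valence 2) → 1 H
  atom 10: aromatic c, 3 neighbours → 0 H
  atom 11: aromatic c, 2 neighbours → 1 H
  atom 12: aromatic c, 2 neighbours → 1 H
  atom 13: aromatic c, 3 neighbours → 0 H
  atom 14: N, bond orders sum to 1 (valence 3) → 2 H
  atom 15: aromatic c, 2 neighbours → 1 H
  atom 16: aromatic c, 2 neighbours → 1 H
Total hydrogens: 15.

15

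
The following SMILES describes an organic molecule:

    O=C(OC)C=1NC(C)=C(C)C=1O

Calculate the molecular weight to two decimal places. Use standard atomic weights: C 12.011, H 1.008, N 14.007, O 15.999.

169.18 g/mol

First, the molecular formula is C8H11NO3 (counting implicit H from valence).
  C: 8 × 12.011 = 96.088
  H: 11 × 1.008 = 11.088
  N: 1 × 14.007 = 14.007
  O: 3 × 15.999 = 47.997
Sum: 8×12.011 + 11×1.008 + 1×14.007 + 3×15.999 = 169.180 → 169.18 g/mol.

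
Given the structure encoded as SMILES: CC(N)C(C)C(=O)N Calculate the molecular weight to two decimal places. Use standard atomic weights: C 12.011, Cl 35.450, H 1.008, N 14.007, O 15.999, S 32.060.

116.16 g/mol

First, the molecular formula is C5H12N2O (counting implicit H from valence).
  C: 5 × 12.011 = 60.055
  H: 12 × 1.008 = 12.096
  N: 2 × 14.007 = 28.014
  O: 1 × 15.999 = 15.999
Sum: 5×12.011 + 12×1.008 + 2×14.007 + 1×15.999 = 116.164 → 116.16 g/mol.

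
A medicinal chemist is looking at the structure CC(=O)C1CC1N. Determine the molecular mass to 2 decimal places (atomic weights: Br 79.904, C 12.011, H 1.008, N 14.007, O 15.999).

First, the molecular formula is C5H9NO (counting implicit H from valence).
  C: 5 × 12.011 = 60.055
  H: 9 × 1.008 = 9.072
  N: 1 × 14.007 = 14.007
  O: 1 × 15.999 = 15.999
Sum: 5×12.011 + 9×1.008 + 1×14.007 + 1×15.999 = 99.133 → 99.13 g/mol.

99.13 g/mol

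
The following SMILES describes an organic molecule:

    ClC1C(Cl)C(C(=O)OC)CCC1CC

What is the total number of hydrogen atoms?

Walk through each heavy atom and fill implicit hydrogens from standard valence (C 4, N 3, O 2, S 2, halogen 1):
  atom 1: Cl (halogen, monovalent) → 0 H
  atom 2: C, bond orders sum to 3 (valence 4) → 1 H
  atom 3: C, bond orders sum to 3 (valence 4) → 1 H
  atom 4: Cl (halogen, monovalent) → 0 H
  atom 5: C, bond orders sum to 3 (valence 4) → 1 H
  atom 6: C, bond orders sum to 4 (valence 4) → 0 H
  atom 7: O, bond orders sum to 2 (valence 2) → 0 H
  atom 8: O, bond orders sum to 2 (valence 2) → 0 H
  atom 9: C, bond orders sum to 1 (valence 4) → 3 H
  atom 10: C, bond orders sum to 2 (valence 4) → 2 H
  atom 11: C, bond orders sum to 2 (valence 4) → 2 H
  atom 12: C, bond orders sum to 3 (valence 4) → 1 H
  atom 13: C, bond orders sum to 2 (valence 4) → 2 H
  atom 14: C, bond orders sum to 1 (valence 4) → 3 H
Total hydrogens: 16.

16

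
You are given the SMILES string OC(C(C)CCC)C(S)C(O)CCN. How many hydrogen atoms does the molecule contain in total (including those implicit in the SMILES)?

Walk through each heavy atom and fill implicit hydrogens from standard valence (C 4, N 3, O 2, S 2, halogen 1):
  atom 1: O, bond orders sum to 1 (valence 2) → 1 H
  atom 2: C, bond orders sum to 3 (valence 4) → 1 H
  atom 3: C, bond orders sum to 3 (valence 4) → 1 H
  atom 4: C, bond orders sum to 1 (valence 4) → 3 H
  atom 5: C, bond orders sum to 2 (valence 4) → 2 H
  atom 6: C, bond orders sum to 2 (valence 4) → 2 H
  atom 7: C, bond orders sum to 1 (valence 4) → 3 H
  atom 8: C, bond orders sum to 3 (valence 4) → 1 H
  atom 9: S, bond orders sum to 1 (valence 2) → 1 H
  atom 10: C, bond orders sum to 3 (valence 4) → 1 H
  atom 11: O, bond orders sum to 1 (valence 2) → 1 H
  atom 12: C, bond orders sum to 2 (valence 4) → 2 H
  atom 13: C, bond orders sum to 2 (valence 4) → 2 H
  atom 14: N, bond orders sum to 1 (valence 3) → 2 H
Total hydrogens: 23.

23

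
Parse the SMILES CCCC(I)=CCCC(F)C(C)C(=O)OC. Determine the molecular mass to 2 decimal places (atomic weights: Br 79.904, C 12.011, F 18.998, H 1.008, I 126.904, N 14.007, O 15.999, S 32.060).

342.19 g/mol

First, the molecular formula is C12H20FIO2 (counting implicit H from valence).
  C: 12 × 12.011 = 144.132
  F: 1 × 18.998 = 18.998
  H: 20 × 1.008 = 20.160
  I: 1 × 126.904 = 126.904
  O: 2 × 15.999 = 31.998
Sum: 12×12.011 + 1×18.998 + 20×1.008 + 1×126.904 + 2×15.999 = 342.192 → 342.19 g/mol.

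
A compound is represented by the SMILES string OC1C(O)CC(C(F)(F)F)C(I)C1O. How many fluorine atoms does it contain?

3

Scan the SMILES for F atoms (remember two-letter symbols like Cl and Br are single atoms).
Fluorine count: 3.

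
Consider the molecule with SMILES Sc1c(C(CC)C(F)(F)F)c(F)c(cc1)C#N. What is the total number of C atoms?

11

Count every carbon token in the SMILES (each C, including those in ring-closure positions and inside branches).
Carbon count: 11.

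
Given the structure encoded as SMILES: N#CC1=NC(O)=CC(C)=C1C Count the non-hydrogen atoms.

11

Every atom symbol written in the SMILES (organic subset) is one heavy atom; implicit H are not written.
Heavy atoms by element → C:8, N:2, O:1.
Total: 11.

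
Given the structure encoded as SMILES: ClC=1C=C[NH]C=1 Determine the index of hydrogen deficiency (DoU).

Degree of unsaturation = (number of rings) + (number of π bonds).
Ring closures in the SMILES: 1.
π bonds: 2 double bonds (each 1 DoU) → 2 DoU from unsaturation.
Total DoU = 1 + 2 = 3.

3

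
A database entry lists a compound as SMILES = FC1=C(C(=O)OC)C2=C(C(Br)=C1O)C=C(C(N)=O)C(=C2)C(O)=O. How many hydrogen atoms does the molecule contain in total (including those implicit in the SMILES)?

Walk through each heavy atom and fill implicit hydrogens from standard valence (C 4, N 3, O 2, S 2, halogen 1):
  atom 1: F (halogen, monovalent) → 0 H
  atom 2: C, bond orders sum to 4 (valence 4) → 0 H
  atom 3: C, bond orders sum to 4 (valence 4) → 0 H
  atom 4: C, bond orders sum to 4 (valence 4) → 0 H
  atom 5: O, bond orders sum to 2 (valence 2) → 0 H
  atom 6: O, bond orders sum to 2 (valence 2) → 0 H
  atom 7: C, bond orders sum to 1 (valence 4) → 3 H
  atom 8: C, bond orders sum to 4 (valence 4) → 0 H
  atom 9: C, bond orders sum to 4 (valence 4) → 0 H
  atom 10: C, bond orders sum to 4 (valence 4) → 0 H
  atom 11: Br (halogen, monovalent) → 0 H
  atom 12: C, bond orders sum to 4 (valence 4) → 0 H
  atom 13: O, bond orders sum to 1 (valence 2) → 1 H
  atom 14: C, bond orders sum to 3 (valence 4) → 1 H
  atom 15: C, bond orders sum to 4 (valence 4) → 0 H
  atom 16: C, bond orders sum to 4 (valence 4) → 0 H
  atom 17: N, bond orders sum to 1 (valence 3) → 2 H
  atom 18: O, bond orders sum to 2 (valence 2) → 0 H
  atom 19: C, bond orders sum to 4 (valence 4) → 0 H
  atom 20: C, bond orders sum to 3 (valence 4) → 1 H
  atom 21: C, bond orders sum to 4 (valence 4) → 0 H
  atom 22: O, bond orders sum to 1 (valence 2) → 1 H
  atom 23: O, bond orders sum to 2 (valence 2) → 0 H
Total hydrogens: 9.

9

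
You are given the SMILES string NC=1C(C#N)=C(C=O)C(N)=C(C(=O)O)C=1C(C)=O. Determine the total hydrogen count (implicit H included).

Walk through each heavy atom and fill implicit hydrogens from standard valence (C 4, N 3, O 2, S 2, halogen 1):
  atom 1: N, bond orders sum to 1 (valence 3) → 2 H
  atom 2: C, bond orders sum to 4 (valence 4) → 0 H
  atom 3: C, bond orders sum to 4 (valence 4) → 0 H
  atom 4: C, bond orders sum to 4 (valence 4) → 0 H
  atom 5: N, bond orders sum to 3 (valence 3) → 0 H
  atom 6: C, bond orders sum to 4 (valence 4) → 0 H
  atom 7: C, bond orders sum to 3 (valence 4) → 1 H
  atom 8: O, bond orders sum to 2 (valence 2) → 0 H
  atom 9: C, bond orders sum to 4 (valence 4) → 0 H
  atom 10: N, bond orders sum to 1 (valence 3) → 2 H
  atom 11: C, bond orders sum to 4 (valence 4) → 0 H
  atom 12: C, bond orders sum to 4 (valence 4) → 0 H
  atom 13: O, bond orders sum to 2 (valence 2) → 0 H
  atom 14: O, bond orders sum to 1 (valence 2) → 1 H
  atom 15: C, bond orders sum to 4 (valence 4) → 0 H
  atom 16: C, bond orders sum to 4 (valence 4) → 0 H
  atom 17: C, bond orders sum to 1 (valence 4) → 3 H
  atom 18: O, bond orders sum to 2 (valence 2) → 0 H
Total hydrogens: 9.

9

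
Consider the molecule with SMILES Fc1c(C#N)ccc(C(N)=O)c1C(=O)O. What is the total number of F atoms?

Scan the SMILES for F atoms (remember two-letter symbols like Cl and Br are single atoms).
Fluorine count: 1.

1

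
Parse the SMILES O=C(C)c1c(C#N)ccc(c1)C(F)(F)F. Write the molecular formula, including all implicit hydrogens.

Walk through each heavy atom and fill implicit hydrogens from standard valence (C 4, N 3, O 2, S 2, halogen 1); for lowercase aromatic atoms, an aromatic c carries 1 H when it has two neighbours and 0 H with three, and aromatic n carries 0 H:
  atom 1: O, bond orders sum to 2 (valence 2) → 0 H
  atom 2: C, bond orders sum to 4 (valence 4) → 0 H
  atom 3: C, bond orders sum to 1 (valence 4) → 3 H
  atom 4: aromatic c, 3 neighbours → 0 H
  atom 5: aromatic c, 3 neighbours → 0 H
  atom 6: C, bond orders sum to 4 (valence 4) → 0 H
  atom 7: N, bond orders sum to 3 (valence 3) → 0 H
  atom 8: aromatic c, 2 neighbours → 1 H
  atom 9: aromatic c, 2 neighbours → 1 H
  atom 10: aromatic c, 3 neighbours → 0 H
  atom 11: aromatic c, 2 neighbours → 1 H
  atom 12: C, bond orders sum to 4 (valence 4) → 0 H
  atom 13: F (halogen, monovalent) → 0 H
  atom 14: F (halogen, monovalent) → 0 H
  atom 15: F (halogen, monovalent) → 0 H
Totals → C:10, H:6, F:3, N:1, O:1.

C10H6F3NO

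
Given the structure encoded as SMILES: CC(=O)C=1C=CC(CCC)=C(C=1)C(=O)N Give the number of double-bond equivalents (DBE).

Molecular formula: C12H15NO2.
DoU = (2C + 2 + N − H − X) / 2, where X is the halogen count and O/S are ignored.
    = (2·12 + 2 + 1 − 15 − 0) / 2 = 12 / 2 = 6.

6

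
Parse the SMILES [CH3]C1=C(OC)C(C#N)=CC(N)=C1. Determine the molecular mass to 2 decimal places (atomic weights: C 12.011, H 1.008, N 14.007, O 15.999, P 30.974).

First, the molecular formula is C9H10N2O (counting implicit H from valence).
  C: 9 × 12.011 = 108.099
  H: 10 × 1.008 = 10.080
  N: 2 × 14.007 = 28.014
  O: 1 × 15.999 = 15.999
Sum: 9×12.011 + 10×1.008 + 2×14.007 + 1×15.999 = 162.192 → 162.19 g/mol.

162.19 g/mol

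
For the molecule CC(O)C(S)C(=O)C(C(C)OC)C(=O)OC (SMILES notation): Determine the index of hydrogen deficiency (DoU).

2

Degree of unsaturation = (number of rings) + (number of π bonds).
Ring closures in the SMILES: 0.
π bonds: 2 double bonds (each 1 DoU) → 2 DoU from unsaturation.
Total DoU = 0 + 2 = 2.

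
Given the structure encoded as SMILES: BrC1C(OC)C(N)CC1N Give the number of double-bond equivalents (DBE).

1

Degree of unsaturation = (number of rings) + (number of π bonds).
Ring closures in the SMILES: 1.
π bonds: none → 0 DoU from unsaturation.
Total DoU = 1 + 0 = 1.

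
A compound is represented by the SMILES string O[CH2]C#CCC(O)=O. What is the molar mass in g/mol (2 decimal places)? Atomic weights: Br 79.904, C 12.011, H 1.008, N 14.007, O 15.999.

First, the molecular formula is C5H6O3 (counting implicit H from valence).
  C: 5 × 12.011 = 60.055
  H: 6 × 1.008 = 6.048
  O: 3 × 15.999 = 47.997
Sum: 5×12.011 + 6×1.008 + 3×15.999 = 114.100 → 114.10 g/mol.

114.10 g/mol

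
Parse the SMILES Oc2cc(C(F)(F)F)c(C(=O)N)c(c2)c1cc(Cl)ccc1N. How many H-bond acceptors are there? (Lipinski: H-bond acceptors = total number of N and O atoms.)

4

N atoms: 2; O atoms: 2.
Lipinski HBA = 2 + 2 = 4.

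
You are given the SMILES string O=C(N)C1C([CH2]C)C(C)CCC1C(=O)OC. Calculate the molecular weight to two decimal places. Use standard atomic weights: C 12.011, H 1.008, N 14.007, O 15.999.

227.30 g/mol

First, the molecular formula is C12H21NO3 (counting implicit H from valence).
  C: 12 × 12.011 = 144.132
  H: 21 × 1.008 = 21.168
  N: 1 × 14.007 = 14.007
  O: 3 × 15.999 = 47.997
Sum: 12×12.011 + 21×1.008 + 1×14.007 + 3×15.999 = 227.304 → 227.30 g/mol.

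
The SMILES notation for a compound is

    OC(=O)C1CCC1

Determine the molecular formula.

C5H8O2

Walk through each heavy atom and fill implicit hydrogens from standard valence (C 4, N 3, O 2, S 2, halogen 1):
  atom 1: O, bond orders sum to 1 (valence 2) → 1 H
  atom 2: C, bond orders sum to 4 (valence 4) → 0 H
  atom 3: O, bond orders sum to 2 (valence 2) → 0 H
  atom 4: C, bond orders sum to 3 (valence 4) → 1 H
  atom 5: C, bond orders sum to 2 (valence 4) → 2 H
  atom 6: C, bond orders sum to 2 (valence 4) → 2 H
  atom 7: C, bond orders sum to 2 (valence 4) → 2 H
Totals → C:5, H:8, O:2.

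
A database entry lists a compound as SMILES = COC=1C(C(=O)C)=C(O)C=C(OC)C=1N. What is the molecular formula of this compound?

Walk through each heavy atom and fill implicit hydrogens from standard valence (C 4, N 3, O 2, S 2, halogen 1):
  atom 1: C, bond orders sum to 1 (valence 4) → 3 H
  atom 2: O, bond orders sum to 2 (valence 2) → 0 H
  atom 3: C, bond orders sum to 4 (valence 4) → 0 H
  atom 4: C, bond orders sum to 4 (valence 4) → 0 H
  atom 5: C, bond orders sum to 4 (valence 4) → 0 H
  atom 6: O, bond orders sum to 2 (valence 2) → 0 H
  atom 7: C, bond orders sum to 1 (valence 4) → 3 H
  atom 8: C, bond orders sum to 4 (valence 4) → 0 H
  atom 9: O, bond orders sum to 1 (valence 2) → 1 H
  atom 10: C, bond orders sum to 3 (valence 4) → 1 H
  atom 11: C, bond orders sum to 4 (valence 4) → 0 H
  atom 12: O, bond orders sum to 2 (valence 2) → 0 H
  atom 13: C, bond orders sum to 1 (valence 4) → 3 H
  atom 14: C, bond orders sum to 4 (valence 4) → 0 H
  atom 15: N, bond orders sum to 1 (valence 3) → 2 H
Totals → C:10, H:13, N:1, O:4.
In Hill order: C10H13NO4.

C10H13NO4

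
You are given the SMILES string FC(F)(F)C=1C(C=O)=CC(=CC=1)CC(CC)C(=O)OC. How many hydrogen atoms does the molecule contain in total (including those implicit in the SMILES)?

15

Walk through each heavy atom and fill implicit hydrogens from standard valence (C 4, N 3, O 2, S 2, halogen 1):
  atom 1: F (halogen, monovalent) → 0 H
  atom 2: C, bond orders sum to 4 (valence 4) → 0 H
  atom 3: F (halogen, monovalent) → 0 H
  atom 4: F (halogen, monovalent) → 0 H
  atom 5: C, bond orders sum to 4 (valence 4) → 0 H
  atom 6: C, bond orders sum to 4 (valence 4) → 0 H
  atom 7: C, bond orders sum to 3 (valence 4) → 1 H
  atom 8: O, bond orders sum to 2 (valence 2) → 0 H
  atom 9: C, bond orders sum to 3 (valence 4) → 1 H
  atom 10: C, bond orders sum to 4 (valence 4) → 0 H
  atom 11: C, bond orders sum to 3 (valence 4) → 1 H
  atom 12: C, bond orders sum to 3 (valence 4) → 1 H
  atom 13: C, bond orders sum to 2 (valence 4) → 2 H
  atom 14: C, bond orders sum to 3 (valence 4) → 1 H
  atom 15: C, bond orders sum to 2 (valence 4) → 2 H
  atom 16: C, bond orders sum to 1 (valence 4) → 3 H
  atom 17: C, bond orders sum to 4 (valence 4) → 0 H
  atom 18: O, bond orders sum to 2 (valence 2) → 0 H
  atom 19: O, bond orders sum to 2 (valence 2) → 0 H
  atom 20: C, bond orders sum to 1 (valence 4) → 3 H
Total hydrogens: 15.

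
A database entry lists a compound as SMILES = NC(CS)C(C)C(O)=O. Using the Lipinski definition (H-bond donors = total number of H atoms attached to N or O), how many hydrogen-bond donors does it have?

3

Donors: find every N or O and count the H atoms it carries.
  atom 1 (N): bond orders sum to 1 → 2 H
  atom 8 (O): bond orders sum to 1 → 1 H
  atom 9 (O): bond orders sum to 2 → 0 H
Lipinski HBD = 3.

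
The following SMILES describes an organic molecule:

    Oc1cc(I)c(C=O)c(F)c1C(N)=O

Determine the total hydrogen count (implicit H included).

Walk through each heavy atom and fill implicit hydrogens from standard valence (C 4, N 3, O 2, S 2, halogen 1); for lowercase aromatic atoms, an aromatic c carries 1 H when it has two neighbours and 0 H with three, and aromatic n carries 0 H:
  atom 1: O, bond orders sum to 1 (valence 2) → 1 H
  atom 2: aromatic c, 3 neighbours → 0 H
  atom 3: aromatic c, 2 neighbours → 1 H
  atom 4: aromatic c, 3 neighbours → 0 H
  atom 5: I (halogen, monovalent) → 0 H
  atom 6: aromatic c, 3 neighbours → 0 H
  atom 7: C, bond orders sum to 3 (valence 4) → 1 H
  atom 8: O, bond orders sum to 2 (valence 2) → 0 H
  atom 9: aromatic c, 3 neighbours → 0 H
  atom 10: F (halogen, monovalent) → 0 H
  atom 11: aromatic c, 3 neighbours → 0 H
  atom 12: C, bond orders sum to 4 (valence 4) → 0 H
  atom 13: N, bond orders sum to 1 (valence 3) → 2 H
  atom 14: O, bond orders sum to 2 (valence 2) → 0 H
Total hydrogens: 5.

5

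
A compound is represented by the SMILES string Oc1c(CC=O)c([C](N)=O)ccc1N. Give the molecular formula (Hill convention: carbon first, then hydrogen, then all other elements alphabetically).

Walk through each heavy atom and fill implicit hydrogens from standard valence (C 4, N 3, O 2, S 2, halogen 1); for lowercase aromatic atoms, an aromatic c carries 1 H when it has two neighbours and 0 H with three, and aromatic n carries 0 H:
  atom 1: O, bond orders sum to 1 (valence 2) → 1 H
  atom 2: aromatic c, 3 neighbours → 0 H
  atom 3: aromatic c, 3 neighbours → 0 H
  atom 4: C, bond orders sum to 2 (valence 4) → 2 H
  atom 5: C, bond orders sum to 3 (valence 4) → 1 H
  atom 6: O, bond orders sum to 2 (valence 2) → 0 H
  atom 7: aromatic c, 3 neighbours → 0 H
  atom 8: C with explicit H count 0
  atom 9: N, bond orders sum to 1 (valence 3) → 2 H
  atom 10: O, bond orders sum to 2 (valence 2) → 0 H
  atom 11: aromatic c, 2 neighbours → 1 H
  atom 12: aromatic c, 2 neighbours → 1 H
  atom 13: aromatic c, 3 neighbours → 0 H
  atom 14: N, bond orders sum to 1 (valence 3) → 2 H
Totals → C:9, H:10, N:2, O:3.
In Hill order: C9H10N2O3.

C9H10N2O3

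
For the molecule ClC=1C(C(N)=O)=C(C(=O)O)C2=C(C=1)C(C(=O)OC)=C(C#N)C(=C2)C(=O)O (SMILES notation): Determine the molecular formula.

C16H9ClN2O7

Walk through each heavy atom and fill implicit hydrogens from standard valence (C 4, N 3, O 2, S 2, halogen 1):
  atom 1: Cl (halogen, monovalent) → 0 H
  atom 2: C, bond orders sum to 4 (valence 4) → 0 H
  atom 3: C, bond orders sum to 4 (valence 4) → 0 H
  atom 4: C, bond orders sum to 4 (valence 4) → 0 H
  atom 5: N, bond orders sum to 1 (valence 3) → 2 H
  atom 6: O, bond orders sum to 2 (valence 2) → 0 H
  atom 7: C, bond orders sum to 4 (valence 4) → 0 H
  atom 8: C, bond orders sum to 4 (valence 4) → 0 H
  atom 9: O, bond orders sum to 2 (valence 2) → 0 H
  atom 10: O, bond orders sum to 1 (valence 2) → 1 H
  atom 11: C, bond orders sum to 4 (valence 4) → 0 H
  atom 12: C, bond orders sum to 4 (valence 4) → 0 H
  atom 13: C, bond orders sum to 3 (valence 4) → 1 H
  atom 14: C, bond orders sum to 4 (valence 4) → 0 H
  atom 15: C, bond orders sum to 4 (valence 4) → 0 H
  atom 16: O, bond orders sum to 2 (valence 2) → 0 H
  atom 17: O, bond orders sum to 2 (valence 2) → 0 H
  atom 18: C, bond orders sum to 1 (valence 4) → 3 H
  atom 19: C, bond orders sum to 4 (valence 4) → 0 H
  atom 20: C, bond orders sum to 4 (valence 4) → 0 H
  atom 21: N, bond orders sum to 3 (valence 3) → 0 H
  atom 22: C, bond orders sum to 4 (valence 4) → 0 H
  atom 23: C, bond orders sum to 3 (valence 4) → 1 H
  atom 24: C, bond orders sum to 4 (valence 4) → 0 H
  atom 25: O, bond orders sum to 2 (valence 2) → 0 H
  atom 26: O, bond orders sum to 1 (valence 2) → 1 H
Totals → C:16, H:9, Cl:1, N:2, O:7.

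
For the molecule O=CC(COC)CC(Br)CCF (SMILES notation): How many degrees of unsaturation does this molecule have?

Molecular formula: C8H14BrFO2.
DoU = (2C + 2 + N − H − X) / 2, where X is the halogen count and O/S are ignored.
    = (2·8 + 2 + 0 − 14 − 2) / 2 = 2 / 2 = 1.

1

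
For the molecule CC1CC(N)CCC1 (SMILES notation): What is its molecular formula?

C7H15N

Walk through each heavy atom and fill implicit hydrogens from standard valence (C 4, N 3, O 2, S 2, halogen 1):
  atom 1: C, bond orders sum to 1 (valence 4) → 3 H
  atom 2: C, bond orders sum to 3 (valence 4) → 1 H
  atom 3: C, bond orders sum to 2 (valence 4) → 2 H
  atom 4: C, bond orders sum to 3 (valence 4) → 1 H
  atom 5: N, bond orders sum to 1 (valence 3) → 2 H
  atom 6: C, bond orders sum to 2 (valence 4) → 2 H
  atom 7: C, bond orders sum to 2 (valence 4) → 2 H
  atom 8: C, bond orders sum to 2 (valence 4) → 2 H
Totals → C:7, H:15, N:1.
In Hill order: C7H15N.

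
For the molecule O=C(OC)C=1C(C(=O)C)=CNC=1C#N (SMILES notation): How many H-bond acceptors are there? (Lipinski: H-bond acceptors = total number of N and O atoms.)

N atoms: 2; O atoms: 3.
Lipinski HBA = 2 + 3 = 5.

5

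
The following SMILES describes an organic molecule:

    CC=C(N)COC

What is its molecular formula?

Walk through each heavy atom and fill implicit hydrogens from standard valence (C 4, N 3, O 2, S 2, halogen 1):
  atom 1: C, bond orders sum to 1 (valence 4) → 3 H
  atom 2: C, bond orders sum to 3 (valence 4) → 1 H
  atom 3: C, bond orders sum to 4 (valence 4) → 0 H
  atom 4: N, bond orders sum to 1 (valence 3) → 2 H
  atom 5: C, bond orders sum to 2 (valence 4) → 2 H
  atom 6: O, bond orders sum to 2 (valence 2) → 0 H
  atom 7: C, bond orders sum to 1 (valence 4) → 3 H
Totals → C:5, H:11, N:1, O:1.
In Hill order: C5H11NO.

C5H11NO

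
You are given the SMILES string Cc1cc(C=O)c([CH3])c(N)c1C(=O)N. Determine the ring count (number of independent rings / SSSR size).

In SMILES, each pair of matching ring-closure digits denotes one ring-closing bond; the number of such bonds equals the number of independent rings.
Ring-closure bonds here: 1.

1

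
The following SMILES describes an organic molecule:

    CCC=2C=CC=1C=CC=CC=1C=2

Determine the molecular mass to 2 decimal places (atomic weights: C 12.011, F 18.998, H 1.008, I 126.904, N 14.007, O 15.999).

First, the molecular formula is C12H12 (counting implicit H from valence).
  C: 12 × 12.011 = 144.132
  H: 12 × 1.008 = 12.096
Sum: 12×12.011 + 12×1.008 = 156.228 → 156.23 g/mol.

156.23 g/mol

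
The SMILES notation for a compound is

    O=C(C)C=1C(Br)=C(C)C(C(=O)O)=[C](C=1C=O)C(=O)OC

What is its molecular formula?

C13H11BrO6

Walk through each heavy atom and fill implicit hydrogens from standard valence (C 4, N 3, O 2, S 2, halogen 1):
  atom 1: O, bond orders sum to 2 (valence 2) → 0 H
  atom 2: C, bond orders sum to 4 (valence 4) → 0 H
  atom 3: C, bond orders sum to 1 (valence 4) → 3 H
  atom 4: C, bond orders sum to 4 (valence 4) → 0 H
  atom 5: C, bond orders sum to 4 (valence 4) → 0 H
  atom 6: Br (halogen, monovalent) → 0 H
  atom 7: C, bond orders sum to 4 (valence 4) → 0 H
  atom 8: C, bond orders sum to 1 (valence 4) → 3 H
  atom 9: C, bond orders sum to 4 (valence 4) → 0 H
  atom 10: C, bond orders sum to 4 (valence 4) → 0 H
  atom 11: O, bond orders sum to 2 (valence 2) → 0 H
  atom 12: O, bond orders sum to 1 (valence 2) → 1 H
  atom 13: C with explicit H count 0
  atom 14: C, bond orders sum to 4 (valence 4) → 0 H
  atom 15: C, bond orders sum to 3 (valence 4) → 1 H
  atom 16: O, bond orders sum to 2 (valence 2) → 0 H
  atom 17: C, bond orders sum to 4 (valence 4) → 0 H
  atom 18: O, bond orders sum to 2 (valence 2) → 0 H
  atom 19: O, bond orders sum to 2 (valence 2) → 0 H
  atom 20: C, bond orders sum to 1 (valence 4) → 3 H
Totals → C:13, H:11, Br:1, O:6.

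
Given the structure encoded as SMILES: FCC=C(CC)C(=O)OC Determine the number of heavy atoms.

Every atom symbol written in the SMILES (organic subset) is one heavy atom; implicit H are not written.
Heavy atoms by element → C:7, F:1, O:2.
Total: 10.

10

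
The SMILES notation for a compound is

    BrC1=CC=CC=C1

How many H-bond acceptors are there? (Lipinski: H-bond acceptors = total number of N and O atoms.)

0

N atoms: 0; O atoms: 0.
Lipinski HBA = 0 + 0 = 0.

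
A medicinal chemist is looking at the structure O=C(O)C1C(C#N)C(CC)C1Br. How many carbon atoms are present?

8

Count every carbon token in the SMILES (each C, including those in ring-closure positions and inside branches).
Carbon count: 8.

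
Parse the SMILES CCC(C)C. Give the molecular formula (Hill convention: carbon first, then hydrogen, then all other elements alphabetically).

C5H12

Walk through each heavy atom and fill implicit hydrogens from standard valence (C 4, N 3, O 2, S 2, halogen 1):
  atom 1: C, bond orders sum to 1 (valence 4) → 3 H
  atom 2: C, bond orders sum to 2 (valence 4) → 2 H
  atom 3: C, bond orders sum to 3 (valence 4) → 1 H
  atom 4: C, bond orders sum to 1 (valence 4) → 3 H
  atom 5: C, bond orders sum to 1 (valence 4) → 3 H
Totals → C:5, H:12.
In Hill order: C5H12.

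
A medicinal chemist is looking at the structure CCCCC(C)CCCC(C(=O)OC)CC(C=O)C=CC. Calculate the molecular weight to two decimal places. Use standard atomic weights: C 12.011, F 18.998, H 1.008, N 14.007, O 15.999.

296.45 g/mol

First, the molecular formula is C18H32O3 (counting implicit H from valence).
  C: 18 × 12.011 = 216.198
  H: 32 × 1.008 = 32.256
  O: 3 × 15.999 = 47.997
Sum: 18×12.011 + 32×1.008 + 3×15.999 = 296.451 → 296.45 g/mol.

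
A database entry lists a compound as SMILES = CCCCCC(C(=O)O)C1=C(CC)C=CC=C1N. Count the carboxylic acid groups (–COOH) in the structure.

1

The carboxylic acid motif appears at heavy-atom position 7 in the SMILES.
Other groups present: 1 primary amine.
Carboxylic acid count: 1.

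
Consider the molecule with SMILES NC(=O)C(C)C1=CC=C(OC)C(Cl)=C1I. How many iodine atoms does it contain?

Scan the SMILES for I atoms (remember two-letter symbols like Cl and Br are single atoms).
Iodine count: 1.

1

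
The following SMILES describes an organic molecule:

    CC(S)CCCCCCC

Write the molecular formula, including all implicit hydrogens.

C9H20S

Walk through each heavy atom and fill implicit hydrogens from standard valence (C 4, N 3, O 2, S 2, halogen 1):
  atom 1: C, bond orders sum to 1 (valence 4) → 3 H
  atom 2: C, bond orders sum to 3 (valence 4) → 1 H
  atom 3: S, bond orders sum to 1 (valence 2) → 1 H
  atom 4: C, bond orders sum to 2 (valence 4) → 2 H
  atom 5: C, bond orders sum to 2 (valence 4) → 2 H
  atom 6: C, bond orders sum to 2 (valence 4) → 2 H
  atom 7: C, bond orders sum to 2 (valence 4) → 2 H
  atom 8: C, bond orders sum to 2 (valence 4) → 2 H
  atom 9: C, bond orders sum to 2 (valence 4) → 2 H
  atom 10: C, bond orders sum to 1 (valence 4) → 3 H
Totals → C:9, H:20, S:1.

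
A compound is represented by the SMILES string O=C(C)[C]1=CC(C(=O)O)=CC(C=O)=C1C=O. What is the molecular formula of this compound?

C11H8O5

Walk through each heavy atom and fill implicit hydrogens from standard valence (C 4, N 3, O 2, S 2, halogen 1):
  atom 1: O, bond orders sum to 2 (valence 2) → 0 H
  atom 2: C, bond orders sum to 4 (valence 4) → 0 H
  atom 3: C, bond orders sum to 1 (valence 4) → 3 H
  atom 4: C with explicit H count 0
  atom 5: C, bond orders sum to 3 (valence 4) → 1 H
  atom 6: C, bond orders sum to 4 (valence 4) → 0 H
  atom 7: C, bond orders sum to 4 (valence 4) → 0 H
  atom 8: O, bond orders sum to 2 (valence 2) → 0 H
  atom 9: O, bond orders sum to 1 (valence 2) → 1 H
  atom 10: C, bond orders sum to 3 (valence 4) → 1 H
  atom 11: C, bond orders sum to 4 (valence 4) → 0 H
  atom 12: C, bond orders sum to 3 (valence 4) → 1 H
  atom 13: O, bond orders sum to 2 (valence 2) → 0 H
  atom 14: C, bond orders sum to 4 (valence 4) → 0 H
  atom 15: C, bond orders sum to 3 (valence 4) → 1 H
  atom 16: O, bond orders sum to 2 (valence 2) → 0 H
Totals → C:11, H:8, O:5.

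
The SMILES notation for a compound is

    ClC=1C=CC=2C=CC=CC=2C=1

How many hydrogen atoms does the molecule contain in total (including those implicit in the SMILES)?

Walk through each heavy atom and fill implicit hydrogens from standard valence (C 4, N 3, O 2, S 2, halogen 1):
  atom 1: Cl (halogen, monovalent) → 0 H
  atom 2: C, bond orders sum to 4 (valence 4) → 0 H
  atom 3: C, bond orders sum to 3 (valence 4) → 1 H
  atom 4: C, bond orders sum to 3 (valence 4) → 1 H
  atom 5: C, bond orders sum to 4 (valence 4) → 0 H
  atom 6: C, bond orders sum to 3 (valence 4) → 1 H
  atom 7: C, bond orders sum to 3 (valence 4) → 1 H
  atom 8: C, bond orders sum to 3 (valence 4) → 1 H
  atom 9: C, bond orders sum to 3 (valence 4) → 1 H
  atom 10: C, bond orders sum to 4 (valence 4) → 0 H
  atom 11: C, bond orders sum to 3 (valence 4) → 1 H
Total hydrogens: 7.

7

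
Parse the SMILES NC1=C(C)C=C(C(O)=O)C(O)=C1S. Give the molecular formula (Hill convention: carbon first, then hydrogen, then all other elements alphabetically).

C8H9NO3S

Walk through each heavy atom and fill implicit hydrogens from standard valence (C 4, N 3, O 2, S 2, halogen 1):
  atom 1: N, bond orders sum to 1 (valence 3) → 2 H
  atom 2: C, bond orders sum to 4 (valence 4) → 0 H
  atom 3: C, bond orders sum to 4 (valence 4) → 0 H
  atom 4: C, bond orders sum to 1 (valence 4) → 3 H
  atom 5: C, bond orders sum to 3 (valence 4) → 1 H
  atom 6: C, bond orders sum to 4 (valence 4) → 0 H
  atom 7: C, bond orders sum to 4 (valence 4) → 0 H
  atom 8: O, bond orders sum to 1 (valence 2) → 1 H
  atom 9: O, bond orders sum to 2 (valence 2) → 0 H
  atom 10: C, bond orders sum to 4 (valence 4) → 0 H
  atom 11: O, bond orders sum to 1 (valence 2) → 1 H
  atom 12: C, bond orders sum to 4 (valence 4) → 0 H
  atom 13: S, bond orders sum to 1 (valence 2) → 1 H
Totals → C:8, H:9, N:1, O:3, S:1.
In Hill order: C8H9NO3S.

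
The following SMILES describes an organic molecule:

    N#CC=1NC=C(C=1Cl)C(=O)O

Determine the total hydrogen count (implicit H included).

3

Walk through each heavy atom and fill implicit hydrogens from standard valence (C 4, N 3, O 2, S 2, halogen 1):
  atom 1: N, bond orders sum to 3 (valence 3) → 0 H
  atom 2: C, bond orders sum to 4 (valence 4) → 0 H
  atom 3: C, bond orders sum to 4 (valence 4) → 0 H
  atom 4: N, bond orders sum to 2 (valence 3) → 1 H
  atom 5: C, bond orders sum to 3 (valence 4) → 1 H
  atom 6: C, bond orders sum to 4 (valence 4) → 0 H
  atom 7: C, bond orders sum to 4 (valence 4) → 0 H
  atom 8: Cl (halogen, monovalent) → 0 H
  atom 9: C, bond orders sum to 4 (valence 4) → 0 H
  atom 10: O, bond orders sum to 2 (valence 2) → 0 H
  atom 11: O, bond orders sum to 1 (valence 2) → 1 H
Total hydrogens: 3.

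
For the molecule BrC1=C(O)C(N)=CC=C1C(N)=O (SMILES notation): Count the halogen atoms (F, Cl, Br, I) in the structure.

Halogen atoms appear at heavy-atom position 1 (1×Br).
Other groups present: 1 amide, 1 hydroxyl, 1 primary amine.
Halogen count: 1.

1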